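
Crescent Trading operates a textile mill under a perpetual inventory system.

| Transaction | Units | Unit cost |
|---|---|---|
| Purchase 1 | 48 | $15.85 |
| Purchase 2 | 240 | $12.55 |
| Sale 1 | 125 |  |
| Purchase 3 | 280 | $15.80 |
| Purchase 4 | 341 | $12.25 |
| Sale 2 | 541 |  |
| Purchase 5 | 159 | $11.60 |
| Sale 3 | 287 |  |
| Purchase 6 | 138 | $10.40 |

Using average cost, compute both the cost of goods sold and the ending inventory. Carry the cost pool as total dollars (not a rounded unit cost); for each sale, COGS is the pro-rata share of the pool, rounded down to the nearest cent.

COGS = $12,738.84; ending inventory = $2,914.81

After Purchase 1: 48 on hand, pool $760.80 (≈ $15.8500 each)
After Purchase 2: 288 on hand, pool $3,772.80 (≈ $13.1000 each)
Sale 1, sell 125: 125/288 × $3,772.80 → $1,637.50
After Purchase 3: 443 on hand, pool $6,559.30 (≈ $14.8065 each)
After Purchase 4: 784 on hand, pool $10,736.55 (≈ $13.6946 each)
Sale 2, sell 541: 541/784 × $10,736.55 → $7,408.76
After Purchase 5: 402 on hand, pool $5,172.19 (≈ $12.8661 each)
Sale 3, sell 287: 287/402 × $5,172.19 → $3,692.58
After Purchase 6: 253 on hand, pool $2,914.81 (≈ $11.5210 each)
Total COGS = $1,637.50 + $7,408.76 + $3,692.58 = $12,738.84
Ending inventory (cost pool remaining) = $2,914.81
Check: goods available $15,653.65 = COGS $12,738.84 + ending $2,914.81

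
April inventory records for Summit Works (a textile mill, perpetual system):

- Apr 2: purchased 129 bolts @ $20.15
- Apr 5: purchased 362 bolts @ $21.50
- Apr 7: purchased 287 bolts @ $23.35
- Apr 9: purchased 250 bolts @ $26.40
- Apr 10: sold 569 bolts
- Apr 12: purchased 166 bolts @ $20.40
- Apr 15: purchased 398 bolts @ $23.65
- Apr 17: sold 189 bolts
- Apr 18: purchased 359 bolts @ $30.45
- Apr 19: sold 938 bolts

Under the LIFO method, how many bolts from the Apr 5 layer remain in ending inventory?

Apr 10, 569 sold [LIFO — newest first]: 250 @ $26.40 + 287 @ $23.35 + 32 @ $21.50 = $13,989.45
Apr 17, 189 sold [LIFO — newest first]: 189 @ $23.65 = $4,469.85
Apr 19, 938 sold [LIFO — newest first]: 359 @ $30.45 + 209 @ $23.65 + 166 @ $20.40 + 204 @ $21.50 = $23,646.80
Total COGS = $13,989.45 + $4,469.85 + $23,646.80 = $42,106.10
Ending inventory: 129 @ $20.15 + 126 @ $21.50 = $5,308.35

126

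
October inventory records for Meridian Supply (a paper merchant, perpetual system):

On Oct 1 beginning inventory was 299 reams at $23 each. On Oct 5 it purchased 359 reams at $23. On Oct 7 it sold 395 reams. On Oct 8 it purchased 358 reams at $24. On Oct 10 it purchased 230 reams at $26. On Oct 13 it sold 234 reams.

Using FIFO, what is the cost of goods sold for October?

Oct 7, 395 sold [FIFO — oldest first]: 299 @ $23 + 96 @ $23 = $9,085
Oct 13, 234 sold [FIFO — oldest first]: 234 @ $23 = $5,382
Total COGS = $9,085 + $5,382 = $14,467
Ending inventory: 29 @ $23 + 358 @ $24 + 230 @ $26 = $15,239
Check: goods available $29,706 = COGS $14,467 + ending $15,239

COGS = $14,467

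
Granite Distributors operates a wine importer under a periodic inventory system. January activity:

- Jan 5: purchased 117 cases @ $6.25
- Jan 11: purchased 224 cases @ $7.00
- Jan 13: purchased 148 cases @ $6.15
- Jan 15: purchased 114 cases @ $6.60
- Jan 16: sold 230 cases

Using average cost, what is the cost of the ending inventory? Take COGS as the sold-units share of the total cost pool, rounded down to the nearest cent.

Ending inventory = $2,450.70

Jan 16, sell 230: 230/603 × $3,961.85 → $1,511.15
Ending inventory (cost pool remaining) = $2,450.70
Check: goods available $3,961.85 = COGS $1,511.15 + ending $2,450.70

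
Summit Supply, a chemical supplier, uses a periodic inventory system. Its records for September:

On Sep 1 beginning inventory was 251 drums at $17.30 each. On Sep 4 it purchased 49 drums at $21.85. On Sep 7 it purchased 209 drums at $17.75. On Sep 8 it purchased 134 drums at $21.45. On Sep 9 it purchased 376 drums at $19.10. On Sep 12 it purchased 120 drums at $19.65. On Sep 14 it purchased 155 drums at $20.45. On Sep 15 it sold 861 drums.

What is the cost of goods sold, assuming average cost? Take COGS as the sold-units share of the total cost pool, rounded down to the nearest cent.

COGS = $16,439.07

Sep 15, sell 861: 861/1294 × $24,706.35 → $16,439.07
Ending inventory (cost pool remaining) = $8,267.28
Check: goods available $24,706.35 = COGS $16,439.07 + ending $8,267.28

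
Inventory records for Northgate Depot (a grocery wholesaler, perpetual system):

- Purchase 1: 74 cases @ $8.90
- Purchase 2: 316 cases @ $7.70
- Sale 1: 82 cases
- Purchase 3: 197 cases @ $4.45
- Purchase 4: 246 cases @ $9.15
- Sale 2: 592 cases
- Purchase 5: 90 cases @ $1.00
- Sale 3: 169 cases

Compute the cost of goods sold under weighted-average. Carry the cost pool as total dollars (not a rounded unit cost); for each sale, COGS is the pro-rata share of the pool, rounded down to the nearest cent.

COGS = $5,901.60

After Purchase 1: 74 on hand, pool $658.60 (≈ $8.9000 each)
After Purchase 2: 390 on hand, pool $3,091.80 (≈ $7.9277 each)
Sale 1, sell 82: 82/390 × $3,091.80 → $650.07
After Purchase 3: 505 on hand, pool $3,318.38 (≈ $6.5710 each)
After Purchase 4: 751 on hand, pool $5,569.28 (≈ $7.4158 each)
Sale 2, sell 592: 592/751 × $5,569.28 → $4,390.16
After Purchase 5: 249 on hand, pool $1,269.12 (≈ $5.0969 each)
Sale 3, sell 169: 169/249 × $1,269.12 → $861.37
Total COGS = $650.07 + $4,390.16 + $861.37 = $5,901.60
Ending inventory (cost pool remaining) = $407.75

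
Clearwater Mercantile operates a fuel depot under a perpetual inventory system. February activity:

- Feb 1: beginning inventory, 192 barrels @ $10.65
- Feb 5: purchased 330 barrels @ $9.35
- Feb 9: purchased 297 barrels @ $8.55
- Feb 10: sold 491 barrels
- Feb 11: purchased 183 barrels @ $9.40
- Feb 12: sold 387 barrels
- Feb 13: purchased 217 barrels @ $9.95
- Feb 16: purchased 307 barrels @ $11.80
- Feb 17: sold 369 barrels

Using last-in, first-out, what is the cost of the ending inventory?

Ending inventory = $2,862.85

Feb 10, 491 sold [LIFO — newest first]: 297 @ $8.55 + 194 @ $9.35 = $4,353.25
Feb 12, 387 sold [LIFO — newest first]: 183 @ $9.40 + 136 @ $9.35 + 68 @ $10.65 = $3,716.00
Feb 17, 369 sold [LIFO — newest first]: 307 @ $11.80 + 62 @ $9.95 = $4,239.50
Total COGS = $4,353.25 + $3,716.00 + $4,239.50 = $12,308.75
Ending inventory: 124 @ $10.65 + 155 @ $9.95 = $2,862.85
Check: goods available $15,171.60 = COGS $12,308.75 + ending $2,862.85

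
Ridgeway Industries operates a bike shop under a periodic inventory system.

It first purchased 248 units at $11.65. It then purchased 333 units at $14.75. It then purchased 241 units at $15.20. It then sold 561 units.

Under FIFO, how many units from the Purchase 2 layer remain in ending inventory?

Sale 1 (561) [FIFO — oldest first]: 248 @ $11.65 + 313 @ $14.75 = $7,505.95
Ending inventory: 20 @ $14.75 + 241 @ $15.20 = $3,958.20

20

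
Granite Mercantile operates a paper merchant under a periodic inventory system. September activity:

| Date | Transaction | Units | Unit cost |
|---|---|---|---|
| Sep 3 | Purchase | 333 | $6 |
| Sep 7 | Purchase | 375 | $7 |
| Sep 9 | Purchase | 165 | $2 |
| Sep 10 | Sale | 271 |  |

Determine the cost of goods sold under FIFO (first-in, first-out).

COGS = $1,626

Sep 10, 271 sold [FIFO — oldest first]: 271 @ $6 = $1,626
Ending inventory: 62 @ $6 + 375 @ $7 + 165 @ $2 = $3,327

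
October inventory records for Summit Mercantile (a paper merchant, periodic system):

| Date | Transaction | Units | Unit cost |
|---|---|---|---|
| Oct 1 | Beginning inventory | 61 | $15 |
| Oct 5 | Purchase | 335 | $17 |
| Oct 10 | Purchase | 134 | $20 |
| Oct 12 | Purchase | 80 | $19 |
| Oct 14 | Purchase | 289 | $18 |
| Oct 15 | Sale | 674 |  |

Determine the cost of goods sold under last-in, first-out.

COGS = $12,309

Oct 15, 674 sold [LIFO — newest first]: 289 @ $18 + 80 @ $19 + 134 @ $20 + 171 @ $17 = $12,309
Ending inventory: 61 @ $15 + 164 @ $17 = $3,703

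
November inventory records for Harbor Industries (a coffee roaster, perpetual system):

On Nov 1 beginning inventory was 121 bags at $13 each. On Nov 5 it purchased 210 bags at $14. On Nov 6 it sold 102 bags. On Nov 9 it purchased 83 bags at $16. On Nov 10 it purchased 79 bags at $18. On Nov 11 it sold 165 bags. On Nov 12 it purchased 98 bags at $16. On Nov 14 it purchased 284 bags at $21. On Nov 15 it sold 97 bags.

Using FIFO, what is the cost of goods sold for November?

Nov 6, 102 sold [FIFO — oldest first]: 102 @ $13 = $1,326
Nov 11, 165 sold [FIFO — oldest first]: 19 @ $13 + 146 @ $14 = $2,291
Nov 15, 97 sold [FIFO — oldest first]: 64 @ $14 + 33 @ $16 = $1,424
Total COGS = $1,326 + $2,291 + $1,424 = $5,041
Ending inventory: 50 @ $16 + 79 @ $18 + 98 @ $16 + 284 @ $21 = $9,754
Check: goods available $14,795 = COGS $5,041 + ending $9,754

COGS = $5,041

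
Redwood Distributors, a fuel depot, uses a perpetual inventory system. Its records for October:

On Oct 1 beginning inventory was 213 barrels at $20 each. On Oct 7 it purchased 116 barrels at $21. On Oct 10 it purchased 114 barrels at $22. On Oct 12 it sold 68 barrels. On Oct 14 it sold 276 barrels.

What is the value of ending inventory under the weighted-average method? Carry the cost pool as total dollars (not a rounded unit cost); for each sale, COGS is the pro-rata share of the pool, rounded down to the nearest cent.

After Oct 1: 213 on hand, pool $4,260.00 (≈ $20.0000 each)
After Oct 7: 329 on hand, pool $6,696.00 (≈ $20.3526 each)
After Oct 10: 443 on hand, pool $9,204.00 (≈ $20.7765 each)
Oct 12, sell 68: 68/443 × $9,204.00 → $1,412.80
Oct 14, sell 276: 276/375 × $7,791.20 → $5,734.32
Total COGS = $1,412.80 + $5,734.32 = $7,147.12
Ending inventory (cost pool remaining) = $2,056.88

Ending inventory = $2,056.88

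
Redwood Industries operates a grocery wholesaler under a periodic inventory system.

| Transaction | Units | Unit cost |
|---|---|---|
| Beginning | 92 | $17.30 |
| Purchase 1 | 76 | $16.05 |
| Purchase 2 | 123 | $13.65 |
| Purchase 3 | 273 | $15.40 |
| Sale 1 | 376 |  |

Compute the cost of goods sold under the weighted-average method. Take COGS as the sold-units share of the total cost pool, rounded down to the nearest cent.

COGS = $5,796.36

Sale 1, sell 376: 376/564 × $8,694.55 → $5,796.36
Ending inventory (cost pool remaining) = $2,898.19
Check: goods available $8,694.55 = COGS $5,796.36 + ending $2,898.19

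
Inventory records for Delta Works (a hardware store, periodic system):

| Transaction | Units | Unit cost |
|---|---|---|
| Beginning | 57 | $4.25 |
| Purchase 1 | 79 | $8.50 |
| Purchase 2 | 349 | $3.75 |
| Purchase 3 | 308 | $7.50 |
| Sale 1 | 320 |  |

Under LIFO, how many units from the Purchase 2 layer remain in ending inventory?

Sale 1 (320) [LIFO — newest first]: 308 @ $7.50 + 12 @ $3.75 = $2,355.00
Ending inventory: 57 @ $4.25 + 79 @ $8.50 + 337 @ $3.75 = $2,177.50
Check: goods available $4,532.50 = COGS $2,355.00 + ending $2,177.50

337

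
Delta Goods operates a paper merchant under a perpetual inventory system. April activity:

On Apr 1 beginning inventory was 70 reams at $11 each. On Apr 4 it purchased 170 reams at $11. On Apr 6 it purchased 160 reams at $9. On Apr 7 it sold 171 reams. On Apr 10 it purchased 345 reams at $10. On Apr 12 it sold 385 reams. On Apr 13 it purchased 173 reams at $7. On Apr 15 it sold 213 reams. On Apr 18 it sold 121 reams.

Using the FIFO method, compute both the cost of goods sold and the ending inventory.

Apr 7, 171 sold [FIFO — oldest first]: 70 @ $11 + 101 @ $11 = $1,881
Apr 12, 385 sold [FIFO — oldest first]: 69 @ $11 + 160 @ $9 + 156 @ $10 = $3,759
Apr 15, 213 sold [FIFO — oldest first]: 189 @ $10 + 24 @ $7 = $2,058
Apr 18, 121 sold [FIFO — oldest first]: 121 @ $7 = $847
Total COGS = $1,881 + $3,759 + $2,058 + $847 = $8,545
Ending inventory: 28 @ $7 = $196
Check: goods available $8,741 = COGS $8,545 + ending $196

COGS = $8,545; ending inventory = $196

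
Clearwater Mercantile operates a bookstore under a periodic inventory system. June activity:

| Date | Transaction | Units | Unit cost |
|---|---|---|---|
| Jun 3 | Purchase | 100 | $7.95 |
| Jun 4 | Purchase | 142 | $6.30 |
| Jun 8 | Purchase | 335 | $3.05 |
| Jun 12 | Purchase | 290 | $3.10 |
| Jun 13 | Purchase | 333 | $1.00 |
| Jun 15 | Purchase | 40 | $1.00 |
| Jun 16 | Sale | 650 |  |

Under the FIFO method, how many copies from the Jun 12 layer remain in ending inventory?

Jun 16, 650 sold [FIFO — oldest first]: 100 @ $7.95 + 142 @ $6.30 + 335 @ $3.05 + 73 @ $3.10 = $2,937.65
Ending inventory: 217 @ $3.10 + 333 @ $1.00 + 40 @ $1.00 = $1,045.70

217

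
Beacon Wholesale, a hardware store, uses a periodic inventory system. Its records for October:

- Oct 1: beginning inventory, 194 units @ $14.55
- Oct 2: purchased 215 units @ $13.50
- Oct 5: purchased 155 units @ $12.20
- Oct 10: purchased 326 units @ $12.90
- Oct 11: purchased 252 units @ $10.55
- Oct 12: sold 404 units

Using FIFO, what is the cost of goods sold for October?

Oct 12, 404 sold [FIFO — oldest first]: 194 @ $14.55 + 210 @ $13.50 = $5,657.70
Ending inventory: 5 @ $13.50 + 155 @ $12.20 + 326 @ $12.90 + 252 @ $10.55 = $8,822.50

COGS = $5,657.70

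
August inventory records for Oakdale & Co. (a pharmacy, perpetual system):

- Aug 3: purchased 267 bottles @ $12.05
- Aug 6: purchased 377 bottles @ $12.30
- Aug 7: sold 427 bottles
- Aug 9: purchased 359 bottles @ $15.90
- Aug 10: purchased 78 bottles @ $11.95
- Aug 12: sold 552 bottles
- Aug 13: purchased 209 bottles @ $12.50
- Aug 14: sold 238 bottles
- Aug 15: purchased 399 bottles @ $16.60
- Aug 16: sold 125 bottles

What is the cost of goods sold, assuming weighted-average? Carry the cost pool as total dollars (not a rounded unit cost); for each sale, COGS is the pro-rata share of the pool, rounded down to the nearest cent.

COGS = $18,160.45

After Aug 3: 267 on hand, pool $3,217.35 (≈ $12.0500 each)
After Aug 6: 644 on hand, pool $7,854.45 (≈ $12.1964 each)
Aug 7, sell 427: 427/644 × $7,854.45 → $5,207.84
After Aug 9: 576 on hand, pool $8,354.71 (≈ $14.5047 each)
After Aug 10: 654 on hand, pool $9,286.81 (≈ $14.2000 each)
Aug 12, sell 552: 552/654 × $9,286.81 → $7,838.40
After Aug 13: 311 on hand, pool $4,060.91 (≈ $13.0576 each)
Aug 14, sell 238: 238/311 × $4,060.91 → $3,107.70
After Aug 15: 472 on hand, pool $7,576.61 (≈ $16.0521 each)
Aug 16, sell 125: 125/472 × $7,576.61 → $2,006.51
Total COGS = $5,207.84 + $7,838.40 + $3,107.70 + $2,006.51 = $18,160.45
Ending inventory (cost pool remaining) = $5,570.10
Check: goods available $23,730.55 = COGS $18,160.45 + ending $5,570.10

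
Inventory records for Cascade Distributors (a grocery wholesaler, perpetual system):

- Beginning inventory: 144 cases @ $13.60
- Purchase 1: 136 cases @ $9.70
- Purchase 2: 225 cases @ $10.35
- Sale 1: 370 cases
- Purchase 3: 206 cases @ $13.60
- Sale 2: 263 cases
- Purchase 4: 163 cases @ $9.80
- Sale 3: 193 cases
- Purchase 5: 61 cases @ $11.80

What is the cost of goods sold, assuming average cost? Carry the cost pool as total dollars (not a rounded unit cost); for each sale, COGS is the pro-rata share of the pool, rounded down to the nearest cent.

After Beginning: 144 on hand, pool $1,958.40 (≈ $13.6000 each)
After Purchase 1: 280 on hand, pool $3,277.60 (≈ $11.7057 each)
After Purchase 2: 505 on hand, pool $5,606.35 (≈ $11.1017 each)
Sale 1, sell 370: 370/505 × $5,606.35 → $4,107.62
After Purchase 3: 341 on hand, pool $4,300.33 (≈ $12.6109 each)
Sale 2, sell 263: 263/341 × $4,300.33 → $3,316.67
After Purchase 4: 241 on hand, pool $2,581.06 (≈ $10.7098 each)
Sale 3, sell 193: 193/241 × $2,581.06 → $2,066.98
After Purchase 5: 109 on hand, pool $1,233.88 (≈ $11.3200 each)
Total COGS = $4,107.62 + $3,316.67 + $2,066.98 = $9,491.27
Ending inventory (cost pool remaining) = $1,233.88
Check: goods available $10,725.15 = COGS $9,491.27 + ending $1,233.88

COGS = $9,491.27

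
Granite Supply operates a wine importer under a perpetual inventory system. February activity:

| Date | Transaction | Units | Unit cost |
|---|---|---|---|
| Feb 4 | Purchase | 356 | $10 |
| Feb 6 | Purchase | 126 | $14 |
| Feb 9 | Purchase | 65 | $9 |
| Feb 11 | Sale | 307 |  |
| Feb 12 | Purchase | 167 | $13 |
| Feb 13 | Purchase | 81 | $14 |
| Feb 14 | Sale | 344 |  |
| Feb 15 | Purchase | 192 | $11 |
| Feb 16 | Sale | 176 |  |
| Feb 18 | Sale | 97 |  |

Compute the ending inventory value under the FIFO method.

Ending inventory = $693

Feb 11, 307 sold [FIFO — oldest first]: 307 @ $10 = $3,070
Feb 14, 344 sold [FIFO — oldest first]: 49 @ $10 + 126 @ $14 + 65 @ $9 + 104 @ $13 = $4,191
Feb 16, 176 sold [FIFO — oldest first]: 63 @ $13 + 81 @ $14 + 32 @ $11 = $2,305
Feb 18, 97 sold [FIFO — oldest first]: 97 @ $11 = $1,067
Total COGS = $3,070 + $4,191 + $2,305 + $1,067 = $10,633
Ending inventory: 63 @ $11 = $693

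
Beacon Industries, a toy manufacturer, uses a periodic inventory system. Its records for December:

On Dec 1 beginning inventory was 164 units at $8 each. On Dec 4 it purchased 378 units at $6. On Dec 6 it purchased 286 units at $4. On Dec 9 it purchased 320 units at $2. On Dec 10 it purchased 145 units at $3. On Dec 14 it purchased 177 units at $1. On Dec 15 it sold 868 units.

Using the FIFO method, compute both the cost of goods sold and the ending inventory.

Dec 15, 868 sold [FIFO — oldest first]: 164 @ $8 + 378 @ $6 + 286 @ $4 + 40 @ $2 = $4,804
Ending inventory: 280 @ $2 + 145 @ $3 + 177 @ $1 = $1,172
Check: goods available $5,976 = COGS $4,804 + ending $1,172

COGS = $4,804; ending inventory = $1,172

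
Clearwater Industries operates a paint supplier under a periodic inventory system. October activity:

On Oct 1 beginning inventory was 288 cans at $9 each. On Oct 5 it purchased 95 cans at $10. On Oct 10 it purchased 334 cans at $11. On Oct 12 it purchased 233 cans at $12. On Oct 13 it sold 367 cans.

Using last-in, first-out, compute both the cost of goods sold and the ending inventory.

Oct 13, 367 sold [LIFO — newest first]: 233 @ $12 + 134 @ $11 = $4,270
Ending inventory: 288 @ $9 + 95 @ $10 + 200 @ $11 = $5,742

COGS = $4,270; ending inventory = $5,742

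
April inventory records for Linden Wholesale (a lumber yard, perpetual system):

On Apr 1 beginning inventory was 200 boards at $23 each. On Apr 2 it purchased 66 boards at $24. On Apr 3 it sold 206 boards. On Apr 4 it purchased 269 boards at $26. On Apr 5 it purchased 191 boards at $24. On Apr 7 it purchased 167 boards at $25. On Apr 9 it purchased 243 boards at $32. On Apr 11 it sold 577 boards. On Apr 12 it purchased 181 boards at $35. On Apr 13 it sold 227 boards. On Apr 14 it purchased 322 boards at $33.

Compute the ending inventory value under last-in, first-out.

Ending inventory = $18,428

Apr 3, 206 sold [LIFO — newest first]: 66 @ $24 + 140 @ $23 = $4,804
Apr 11, 577 sold [LIFO — newest first]: 243 @ $32 + 167 @ $25 + 167 @ $24 = $15,959
Apr 13, 227 sold [LIFO — newest first]: 181 @ $35 + 24 @ $24 + 22 @ $26 = $7,483
Total COGS = $4,804 + $15,959 + $7,483 = $28,246
Ending inventory: 60 @ $23 + 247 @ $26 + 322 @ $33 = $18,428
Check: goods available $46,674 = COGS $28,246 + ending $18,428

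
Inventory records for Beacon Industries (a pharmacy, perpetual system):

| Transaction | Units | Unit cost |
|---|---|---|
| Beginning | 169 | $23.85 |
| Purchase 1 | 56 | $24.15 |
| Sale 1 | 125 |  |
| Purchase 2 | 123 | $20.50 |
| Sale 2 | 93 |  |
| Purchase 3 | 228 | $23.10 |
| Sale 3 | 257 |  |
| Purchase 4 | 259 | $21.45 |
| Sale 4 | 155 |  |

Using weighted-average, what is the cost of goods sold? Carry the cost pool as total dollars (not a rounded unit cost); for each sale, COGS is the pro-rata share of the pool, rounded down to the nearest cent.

COGS = $14,256.97

After Beginning: 169 on hand, pool $4,030.65 (≈ $23.8500 each)
After Purchase 1: 225 on hand, pool $5,383.05 (≈ $23.9247 each)
Sale 1, sell 125: 125/225 × $5,383.05 → $2,990.58
After Purchase 2: 223 on hand, pool $4,913.97 (≈ $22.0357 each)
Sale 2, sell 93: 93/223 × $4,913.97 → $2,049.32
After Purchase 3: 358 on hand, pool $8,131.45 (≈ $22.7135 each)
Sale 3, sell 257: 257/358 × $8,131.45 → $5,837.38
After Purchase 4: 360 on hand, pool $7,849.62 (≈ $21.8045 each)
Sale 4, sell 155: 155/360 × $7,849.62 → $3,379.69
Total COGS = $2,990.58 + $2,049.32 + $5,837.38 + $3,379.69 = $14,256.97
Ending inventory (cost pool remaining) = $4,469.93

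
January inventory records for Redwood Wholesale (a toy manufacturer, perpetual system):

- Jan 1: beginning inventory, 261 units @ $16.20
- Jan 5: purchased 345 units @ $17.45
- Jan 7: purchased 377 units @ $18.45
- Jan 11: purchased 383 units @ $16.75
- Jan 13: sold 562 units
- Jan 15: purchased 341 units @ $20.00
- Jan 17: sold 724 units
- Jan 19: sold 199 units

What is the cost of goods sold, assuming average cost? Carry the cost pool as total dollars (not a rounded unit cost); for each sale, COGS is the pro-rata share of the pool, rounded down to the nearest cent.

COGS = $26,421.65

After Jan 1: 261 on hand, pool $4,228.20 (≈ $16.2000 each)
After Jan 5: 606 on hand, pool $10,248.45 (≈ $16.9116 each)
After Jan 7: 983 on hand, pool $17,204.10 (≈ $17.5016 each)
After Jan 11: 1366 on hand, pool $23,619.35 (≈ $17.2909 each)
Jan 13, sell 562: 562/1366 × $23,619.35 → $9,717.47
After Jan 15: 1145 on hand, pool $20,721.88 (≈ $18.0977 each)
Jan 17, sell 724: 724/1145 × $20,721.88 → $13,102.74
Jan 19, sell 199: 199/421 × $7,619.14 → $3,601.44
Total COGS = $9,717.47 + $13,102.74 + $3,601.44 = $26,421.65
Ending inventory (cost pool remaining) = $4,017.70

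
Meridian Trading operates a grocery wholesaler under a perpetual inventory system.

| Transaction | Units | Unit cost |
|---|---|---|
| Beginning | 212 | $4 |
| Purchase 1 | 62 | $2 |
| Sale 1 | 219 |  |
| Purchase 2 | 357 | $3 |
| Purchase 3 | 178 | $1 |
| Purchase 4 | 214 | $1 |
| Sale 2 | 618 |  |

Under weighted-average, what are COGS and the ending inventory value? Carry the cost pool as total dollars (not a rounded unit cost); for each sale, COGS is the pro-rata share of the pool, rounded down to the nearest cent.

COGS = $2,051.40; ending inventory = $383.60

After Beginning: 212 on hand, pool $848.00 (≈ $4.0000 each)
After Purchase 1: 274 on hand, pool $972.00 (≈ $3.5474 each)
Sale 1, sell 219: 219/274 × $972.00 → $776.89
After Purchase 2: 412 on hand, pool $1,266.11 (≈ $3.0731 each)
After Purchase 3: 590 on hand, pool $1,444.11 (≈ $2.4476 each)
After Purchase 4: 804 on hand, pool $1,658.11 (≈ $2.0623 each)
Sale 2, sell 618: 618/804 × $1,658.11 → $1,274.51
Total COGS = $776.89 + $1,274.51 = $2,051.40
Ending inventory (cost pool remaining) = $383.60
Check: goods available $2,435.00 = COGS $2,051.40 + ending $383.60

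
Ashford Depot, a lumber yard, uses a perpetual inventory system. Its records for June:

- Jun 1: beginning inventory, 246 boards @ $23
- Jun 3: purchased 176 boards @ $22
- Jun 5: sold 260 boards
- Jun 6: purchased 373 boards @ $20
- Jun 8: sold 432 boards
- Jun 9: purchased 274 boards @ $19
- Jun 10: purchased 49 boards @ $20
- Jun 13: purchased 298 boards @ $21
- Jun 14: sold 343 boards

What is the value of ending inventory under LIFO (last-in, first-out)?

Jun 5, 260 sold [LIFO — newest first]: 176 @ $22 + 84 @ $23 = $5,804
Jun 8, 432 sold [LIFO — newest first]: 373 @ $20 + 59 @ $23 = $8,817
Jun 14, 343 sold [LIFO — newest first]: 298 @ $21 + 45 @ $20 = $7,158
Total COGS = $5,804 + $8,817 + $7,158 = $21,779
Ending inventory: 103 @ $23 + 274 @ $19 + 4 @ $20 = $7,655
Check: goods available $29,434 = COGS $21,779 + ending $7,655

Ending inventory = $7,655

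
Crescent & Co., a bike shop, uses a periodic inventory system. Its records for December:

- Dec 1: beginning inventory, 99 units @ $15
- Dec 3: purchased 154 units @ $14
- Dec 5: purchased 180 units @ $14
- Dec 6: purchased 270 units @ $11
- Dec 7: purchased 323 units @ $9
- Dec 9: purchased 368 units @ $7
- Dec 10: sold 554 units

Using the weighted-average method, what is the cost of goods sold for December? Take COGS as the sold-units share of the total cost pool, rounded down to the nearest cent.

COGS = $5,807.85

Dec 10, sell 554: 554/1394 × $14,614.00 → $5,807.85
Ending inventory (cost pool remaining) = $8,806.15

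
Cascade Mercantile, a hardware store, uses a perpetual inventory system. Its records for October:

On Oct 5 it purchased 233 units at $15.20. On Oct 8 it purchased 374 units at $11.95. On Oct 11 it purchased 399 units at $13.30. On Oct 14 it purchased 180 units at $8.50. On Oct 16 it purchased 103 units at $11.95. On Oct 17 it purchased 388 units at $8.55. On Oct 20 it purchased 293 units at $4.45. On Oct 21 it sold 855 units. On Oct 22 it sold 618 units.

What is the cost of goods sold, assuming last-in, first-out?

Oct 21, 855 sold [LIFO — newest first]: 293 @ $4.45 + 388 @ $8.55 + 103 @ $11.95 + 71 @ $8.50 = $6,455.60
Oct 22, 618 sold [LIFO — newest first]: 109 @ $8.50 + 399 @ $13.30 + 110 @ $11.95 = $7,547.70
Total COGS = $6,455.60 + $7,547.70 = $14,003.30
Ending inventory: 233 @ $15.20 + 264 @ $11.95 = $6,696.40

COGS = $14,003.30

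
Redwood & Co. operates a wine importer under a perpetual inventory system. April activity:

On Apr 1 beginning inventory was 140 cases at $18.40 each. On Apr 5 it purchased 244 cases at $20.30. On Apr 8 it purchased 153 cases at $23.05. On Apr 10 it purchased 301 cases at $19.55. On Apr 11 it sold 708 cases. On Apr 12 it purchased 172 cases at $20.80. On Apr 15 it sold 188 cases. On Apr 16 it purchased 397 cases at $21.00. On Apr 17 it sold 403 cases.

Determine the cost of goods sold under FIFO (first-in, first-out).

Apr 11, 708 sold [FIFO — oldest first]: 140 @ $18.40 + 244 @ $20.30 + 153 @ $23.05 + 171 @ $19.55 = $14,398.90
Apr 15, 188 sold [FIFO — oldest first]: 130 @ $19.55 + 58 @ $20.80 = $3,747.90
Apr 17, 403 sold [FIFO — oldest first]: 114 @ $20.80 + 289 @ $21.00 = $8,440.20
Total COGS = $14,398.90 + $3,747.90 + $8,440.20 = $26,587.00
Ending inventory: 108 @ $21.00 = $2,268.00

COGS = $26,587.00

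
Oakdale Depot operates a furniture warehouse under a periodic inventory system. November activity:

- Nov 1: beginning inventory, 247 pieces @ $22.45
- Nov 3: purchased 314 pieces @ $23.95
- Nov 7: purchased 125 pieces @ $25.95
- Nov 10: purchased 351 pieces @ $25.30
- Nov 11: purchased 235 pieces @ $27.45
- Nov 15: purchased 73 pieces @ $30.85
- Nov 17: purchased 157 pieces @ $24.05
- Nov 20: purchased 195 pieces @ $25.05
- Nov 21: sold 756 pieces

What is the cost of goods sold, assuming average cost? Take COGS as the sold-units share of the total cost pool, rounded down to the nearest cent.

Nov 21, sell 756: 756/1697 × $42,552.90 → $18,956.97
Ending inventory (cost pool remaining) = $23,595.93

COGS = $18,956.97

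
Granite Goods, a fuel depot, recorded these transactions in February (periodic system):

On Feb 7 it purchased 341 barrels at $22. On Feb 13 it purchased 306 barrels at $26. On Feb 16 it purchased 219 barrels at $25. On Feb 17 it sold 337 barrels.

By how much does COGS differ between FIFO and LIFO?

FIFO COGS: 337 @ $22 = $7,414
LIFO COGS: 219 @ $25 + 118 @ $26 = $8,543
Difference = |$7,414 − $8,543| = $1,129

$1,129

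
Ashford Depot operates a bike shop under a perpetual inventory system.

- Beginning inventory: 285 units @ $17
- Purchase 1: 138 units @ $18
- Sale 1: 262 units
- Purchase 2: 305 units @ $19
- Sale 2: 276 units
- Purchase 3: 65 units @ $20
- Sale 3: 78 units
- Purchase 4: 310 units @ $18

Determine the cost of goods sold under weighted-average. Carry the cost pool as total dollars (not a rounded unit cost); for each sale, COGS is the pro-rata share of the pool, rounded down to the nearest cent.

COGS = $11,092.13

After Beginning: 285 on hand, pool $4,845.00 (≈ $17.0000 each)
After Purchase 1: 423 on hand, pool $7,329.00 (≈ $17.3262 each)
Sale 1, sell 262: 262/423 × $7,329.00 → $4,539.47
After Purchase 2: 466 on hand, pool $8,584.53 (≈ $18.4217 each)
Sale 2, sell 276: 276/466 × $8,584.53 → $5,084.39
After Purchase 3: 255 on hand, pool $4,800.14 (≈ $18.8241 each)
Sale 3, sell 78: 78/255 × $4,800.14 → $1,468.27
After Purchase 4: 487 on hand, pool $8,911.87 (≈ $18.2995 each)
Total COGS = $4,539.47 + $5,084.39 + $1,468.27 = $11,092.13
Ending inventory (cost pool remaining) = $8,911.87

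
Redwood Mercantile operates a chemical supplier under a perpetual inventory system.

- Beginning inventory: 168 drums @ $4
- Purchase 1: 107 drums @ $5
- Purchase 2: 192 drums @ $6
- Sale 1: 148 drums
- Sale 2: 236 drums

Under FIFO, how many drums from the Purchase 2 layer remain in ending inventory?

Sale 1 (148) [FIFO — oldest first]: 148 @ $4 = $592
Sale 2 (236) [FIFO — oldest first]: 20 @ $4 + 107 @ $5 + 109 @ $6 = $1,269
Total COGS = $592 + $1,269 = $1,861
Ending inventory: 83 @ $6 = $498

83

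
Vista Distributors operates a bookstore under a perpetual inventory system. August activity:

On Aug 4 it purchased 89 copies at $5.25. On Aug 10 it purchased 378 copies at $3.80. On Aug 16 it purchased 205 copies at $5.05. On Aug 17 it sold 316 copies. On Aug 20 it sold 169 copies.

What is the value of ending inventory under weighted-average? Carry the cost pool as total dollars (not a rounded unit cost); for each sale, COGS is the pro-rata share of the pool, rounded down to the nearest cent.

Ending inventory = $817.83

After Aug 4: 89 on hand, pool $467.25 (≈ $5.2500 each)
After Aug 10: 467 on hand, pool $1,903.65 (≈ $4.0763 each)
After Aug 16: 672 on hand, pool $2,938.90 (≈ $4.3734 each)
Aug 17, sell 316: 316/672 × $2,938.90 → $1,381.98
Aug 20, sell 169: 169/356 × $1,556.92 → $739.09
Total COGS = $1,381.98 + $739.09 = $2,121.07
Ending inventory (cost pool remaining) = $817.83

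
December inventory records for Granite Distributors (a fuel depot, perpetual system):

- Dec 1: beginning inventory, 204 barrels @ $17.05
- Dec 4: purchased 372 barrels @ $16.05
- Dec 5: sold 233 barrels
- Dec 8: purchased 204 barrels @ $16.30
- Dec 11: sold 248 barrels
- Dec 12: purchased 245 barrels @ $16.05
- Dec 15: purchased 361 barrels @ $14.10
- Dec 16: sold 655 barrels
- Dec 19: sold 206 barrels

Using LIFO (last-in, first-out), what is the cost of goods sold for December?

COGS = $21,046.15

Dec 5, 233 sold [LIFO — newest first]: 233 @ $16.05 = $3,739.65
Dec 11, 248 sold [LIFO — newest first]: 204 @ $16.30 + 44 @ $16.05 = $4,031.40
Dec 16, 655 sold [LIFO — newest first]: 361 @ $14.10 + 245 @ $16.05 + 49 @ $16.05 = $9,808.80
Dec 19, 206 sold [LIFO — newest first]: 46 @ $16.05 + 160 @ $17.05 = $3,466.30
Total COGS = $3,739.65 + $4,031.40 + $9,808.80 + $3,466.30 = $21,046.15
Ending inventory: 44 @ $17.05 = $750.20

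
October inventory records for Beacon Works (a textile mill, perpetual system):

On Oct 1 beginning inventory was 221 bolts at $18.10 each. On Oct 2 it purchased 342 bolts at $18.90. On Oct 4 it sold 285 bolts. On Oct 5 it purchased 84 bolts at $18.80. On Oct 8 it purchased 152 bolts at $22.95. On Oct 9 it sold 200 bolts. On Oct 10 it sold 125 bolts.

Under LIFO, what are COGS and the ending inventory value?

Oct 4, 285 sold [LIFO — newest first]: 285 @ $18.90 = $5,386.50
Oct 9, 200 sold [LIFO — newest first]: 152 @ $22.95 + 48 @ $18.80 = $4,390.80
Oct 10, 125 sold [LIFO — newest first]: 36 @ $18.80 + 57 @ $18.90 + 32 @ $18.10 = $2,333.30
Total COGS = $5,386.50 + $4,390.80 + $2,333.30 = $12,110.60
Ending inventory: 189 @ $18.10 = $3,420.90

COGS = $12,110.60; ending inventory = $3,420.90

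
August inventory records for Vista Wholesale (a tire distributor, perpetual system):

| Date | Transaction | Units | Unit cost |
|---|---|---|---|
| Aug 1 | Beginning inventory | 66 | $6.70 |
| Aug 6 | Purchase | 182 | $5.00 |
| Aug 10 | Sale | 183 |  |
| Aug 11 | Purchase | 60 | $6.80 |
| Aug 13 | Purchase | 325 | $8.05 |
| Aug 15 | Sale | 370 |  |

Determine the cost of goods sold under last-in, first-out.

Aug 10, 183 sold [LIFO — newest first]: 182 @ $5.00 + 1 @ $6.70 = $916.70
Aug 15, 370 sold [LIFO — newest first]: 325 @ $8.05 + 45 @ $6.80 = $2,922.25
Total COGS = $916.70 + $2,922.25 = $3,838.95
Ending inventory: 65 @ $6.70 + 15 @ $6.80 = $537.50
Check: goods available $4,376.45 = COGS $3,838.95 + ending $537.50

COGS = $3,838.95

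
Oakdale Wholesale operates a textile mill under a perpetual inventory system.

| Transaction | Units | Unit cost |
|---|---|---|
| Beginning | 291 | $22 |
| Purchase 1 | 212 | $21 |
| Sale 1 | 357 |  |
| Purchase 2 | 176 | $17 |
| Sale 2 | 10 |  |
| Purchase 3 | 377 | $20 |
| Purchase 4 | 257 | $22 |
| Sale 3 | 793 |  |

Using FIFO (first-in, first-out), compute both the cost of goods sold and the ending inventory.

Sale 1 (357) [FIFO — oldest first]: 291 @ $22 + 66 @ $21 = $7,788
Sale 2 (10) [FIFO — oldest first]: 10 @ $21 = $210
Sale 3 (793) [FIFO — oldest first]: 136 @ $21 + 176 @ $17 + 377 @ $20 + 104 @ $22 = $15,676
Total COGS = $7,788 + $210 + $15,676 = $23,674
Ending inventory: 153 @ $22 = $3,366
Check: goods available $27,040 = COGS $23,674 + ending $3,366

COGS = $23,674; ending inventory = $3,366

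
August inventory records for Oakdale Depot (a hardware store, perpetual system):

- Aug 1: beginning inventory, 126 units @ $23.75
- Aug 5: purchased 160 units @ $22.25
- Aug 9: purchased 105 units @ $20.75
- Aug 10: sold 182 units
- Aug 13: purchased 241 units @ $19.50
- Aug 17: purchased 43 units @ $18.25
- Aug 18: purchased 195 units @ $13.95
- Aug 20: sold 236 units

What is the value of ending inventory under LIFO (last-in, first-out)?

Ending inventory = $9,575.25

Aug 10, 182 sold [LIFO — newest first]: 105 @ $20.75 + 77 @ $22.25 = $3,892.00
Aug 20, 236 sold [LIFO — newest first]: 195 @ $13.95 + 41 @ $18.25 = $3,468.50
Total COGS = $3,892.00 + $3,468.50 = $7,360.50
Ending inventory: 126 @ $23.75 + 83 @ $22.25 + 241 @ $19.50 + 2 @ $18.25 = $9,575.25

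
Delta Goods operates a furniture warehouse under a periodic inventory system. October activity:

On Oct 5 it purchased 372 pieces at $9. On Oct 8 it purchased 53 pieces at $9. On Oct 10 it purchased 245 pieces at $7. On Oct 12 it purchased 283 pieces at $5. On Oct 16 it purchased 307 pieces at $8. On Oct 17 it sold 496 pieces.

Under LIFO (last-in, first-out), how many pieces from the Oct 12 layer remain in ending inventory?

Oct 17, 496 sold [LIFO — newest first]: 307 @ $8 + 189 @ $5 = $3,401
Ending inventory: 372 @ $9 + 53 @ $9 + 245 @ $7 + 94 @ $5 = $6,010

94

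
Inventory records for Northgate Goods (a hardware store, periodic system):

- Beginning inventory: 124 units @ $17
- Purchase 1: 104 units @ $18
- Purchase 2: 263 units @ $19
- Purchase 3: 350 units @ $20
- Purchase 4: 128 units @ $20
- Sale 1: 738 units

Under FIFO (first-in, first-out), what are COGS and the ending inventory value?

Sale 1 (738) [FIFO — oldest first]: 124 @ $17 + 104 @ $18 + 263 @ $19 + 247 @ $20 = $13,917
Ending inventory: 103 @ $20 + 128 @ $20 = $4,620
Check: goods available $18,537 = COGS $13,917 + ending $4,620

COGS = $13,917; ending inventory = $4,620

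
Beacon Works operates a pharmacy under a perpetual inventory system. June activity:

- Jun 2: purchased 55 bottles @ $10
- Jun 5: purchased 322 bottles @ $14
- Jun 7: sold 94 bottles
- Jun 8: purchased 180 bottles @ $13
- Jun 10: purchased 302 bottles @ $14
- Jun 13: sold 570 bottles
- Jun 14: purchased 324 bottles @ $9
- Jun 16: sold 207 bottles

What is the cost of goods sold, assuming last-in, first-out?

Jun 7, 94 sold [LIFO — newest first]: 94 @ $14 = $1,316
Jun 13, 570 sold [LIFO — newest first]: 302 @ $14 + 180 @ $13 + 88 @ $14 = $7,800
Jun 16, 207 sold [LIFO — newest first]: 207 @ $9 = $1,863
Total COGS = $1,316 + $7,800 + $1,863 = $10,979
Ending inventory: 55 @ $10 + 140 @ $14 + 117 @ $9 = $3,563

COGS = $10,979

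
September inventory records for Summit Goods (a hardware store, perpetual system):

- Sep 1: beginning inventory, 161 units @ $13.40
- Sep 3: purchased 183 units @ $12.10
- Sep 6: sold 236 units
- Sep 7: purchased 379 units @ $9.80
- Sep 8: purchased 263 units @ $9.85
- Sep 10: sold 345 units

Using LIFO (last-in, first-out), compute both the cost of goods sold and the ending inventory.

COGS = $6,318.65; ending inventory = $4,357.80

Sep 6, 236 sold [LIFO — newest first]: 183 @ $12.10 + 53 @ $13.40 = $2,924.50
Sep 10, 345 sold [LIFO — newest first]: 263 @ $9.85 + 82 @ $9.80 = $3,394.15
Total COGS = $2,924.50 + $3,394.15 = $6,318.65
Ending inventory: 108 @ $13.40 + 297 @ $9.80 = $4,357.80
Check: goods available $10,676.45 = COGS $6,318.65 + ending $4,357.80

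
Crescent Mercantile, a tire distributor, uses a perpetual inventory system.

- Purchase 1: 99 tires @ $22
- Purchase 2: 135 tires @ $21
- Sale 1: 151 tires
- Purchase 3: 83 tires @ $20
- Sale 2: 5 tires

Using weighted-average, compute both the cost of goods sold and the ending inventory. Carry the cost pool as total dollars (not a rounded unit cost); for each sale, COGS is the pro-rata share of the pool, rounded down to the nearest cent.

After Purchase 1: 99 on hand, pool $2,178.00 (≈ $22.0000 each)
After Purchase 2: 234 on hand, pool $5,013.00 (≈ $21.4231 each)
Sale 1, sell 151: 151/234 × $5,013.00 → $3,234.88
After Purchase 3: 166 on hand, pool $3,438.12 (≈ $20.7116 each)
Sale 2, sell 5: 5/166 × $3,438.12 → $103.55
Total COGS = $3,234.88 + $103.55 = $3,338.43
Ending inventory (cost pool remaining) = $3,334.57
Check: goods available $6,673.00 = COGS $3,338.43 + ending $3,334.57

COGS = $3,338.43; ending inventory = $3,334.57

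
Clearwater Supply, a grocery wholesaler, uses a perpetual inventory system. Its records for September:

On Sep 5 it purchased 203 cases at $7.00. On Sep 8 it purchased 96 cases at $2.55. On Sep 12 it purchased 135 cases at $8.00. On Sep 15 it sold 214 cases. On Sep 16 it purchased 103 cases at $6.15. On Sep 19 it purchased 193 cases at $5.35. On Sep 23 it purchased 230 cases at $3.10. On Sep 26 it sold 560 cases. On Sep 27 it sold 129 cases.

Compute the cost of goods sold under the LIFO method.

COGS = $4,725.80

Sep 15, 214 sold [LIFO — newest first]: 135 @ $8.00 + 79 @ $2.55 = $1,281.45
Sep 26, 560 sold [LIFO — newest first]: 230 @ $3.10 + 193 @ $5.35 + 103 @ $6.15 + 17 @ $2.55 + 17 @ $7.00 = $2,541.35
Sep 27, 129 sold [LIFO — newest first]: 129 @ $7.00 = $903.00
Total COGS = $1,281.45 + $2,541.35 + $903.00 = $4,725.80
Ending inventory: 57 @ $7.00 = $399.00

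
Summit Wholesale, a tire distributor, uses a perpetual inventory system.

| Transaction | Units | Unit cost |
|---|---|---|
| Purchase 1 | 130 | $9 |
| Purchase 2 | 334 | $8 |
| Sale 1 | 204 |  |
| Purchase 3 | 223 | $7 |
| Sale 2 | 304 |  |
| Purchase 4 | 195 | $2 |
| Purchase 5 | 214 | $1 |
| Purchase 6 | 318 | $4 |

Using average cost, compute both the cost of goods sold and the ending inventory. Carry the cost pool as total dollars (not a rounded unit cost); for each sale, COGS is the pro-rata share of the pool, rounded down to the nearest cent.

After Purchase 1: 130 on hand, pool $1,170.00 (≈ $9.0000 each)
After Purchase 2: 464 on hand, pool $3,842.00 (≈ $8.2802 each)
Sale 1, sell 204: 204/464 × $3,842.00 → $1,689.15
After Purchase 3: 483 on hand, pool $3,713.85 (≈ $7.6891 each)
Sale 2, sell 304: 304/483 × $3,713.85 → $2,337.49
After Purchase 4: 374 on hand, pool $1,766.36 (≈ $4.7229 each)
After Purchase 5: 588 on hand, pool $1,980.36 (≈ $3.3680 each)
After Purchase 6: 906 on hand, pool $3,252.36 (≈ $3.5898 each)
Total COGS = $1,689.15 + $2,337.49 = $4,026.64
Ending inventory (cost pool remaining) = $3,252.36

COGS = $4,026.64; ending inventory = $3,252.36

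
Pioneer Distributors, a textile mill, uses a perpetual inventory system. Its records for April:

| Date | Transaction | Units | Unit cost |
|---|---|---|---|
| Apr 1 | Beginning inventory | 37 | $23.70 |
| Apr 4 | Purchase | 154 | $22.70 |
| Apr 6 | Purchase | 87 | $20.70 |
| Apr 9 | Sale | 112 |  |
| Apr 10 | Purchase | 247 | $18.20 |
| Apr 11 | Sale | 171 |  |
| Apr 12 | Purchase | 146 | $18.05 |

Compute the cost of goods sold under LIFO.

COGS = $5,480.60

Apr 9, 112 sold [LIFO — newest first]: 87 @ $20.70 + 25 @ $22.70 = $2,368.40
Apr 11, 171 sold [LIFO — newest first]: 171 @ $18.20 = $3,112.20
Total COGS = $2,368.40 + $3,112.20 = $5,480.60
Ending inventory: 37 @ $23.70 + 129 @ $22.70 + 76 @ $18.20 + 146 @ $18.05 = $7,823.70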